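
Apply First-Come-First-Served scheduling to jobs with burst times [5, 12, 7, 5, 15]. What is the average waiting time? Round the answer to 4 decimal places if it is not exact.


FCFS order (as given): [5, 12, 7, 5, 15]
Waiting times:
  Job 1: wait = 0
  Job 2: wait = 5
  Job 3: wait = 17
  Job 4: wait = 24
  Job 5: wait = 29
Sum of waiting times = 75
Average waiting time = 75/5 = 15.0

15.0


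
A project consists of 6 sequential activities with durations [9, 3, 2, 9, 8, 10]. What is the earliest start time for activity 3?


Activity 3 starts after activities 1 through 2 complete.
Predecessor durations: [9, 3]
ES = 9 + 3 = 12

12


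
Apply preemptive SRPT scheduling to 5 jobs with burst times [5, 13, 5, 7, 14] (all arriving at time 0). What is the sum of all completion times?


Since all jobs arrive at t=0, SRPT equals SPT ordering.
SPT order: [5, 5, 7, 13, 14]
Completion times:
  Job 1: p=5, C=5
  Job 2: p=5, C=10
  Job 3: p=7, C=17
  Job 4: p=13, C=30
  Job 5: p=14, C=44
Total completion time = 5 + 10 + 17 + 30 + 44 = 106

106


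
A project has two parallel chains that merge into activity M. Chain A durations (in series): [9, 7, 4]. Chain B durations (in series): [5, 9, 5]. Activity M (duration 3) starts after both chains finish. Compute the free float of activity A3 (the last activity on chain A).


ES(A3) = sum of predecessors on chain A = 16
EF(A3) = ES + duration = 16 + 4 = 20
Successor of A3 is M. ES(M) = max(sum(A), sum(B)) = max(20, 19) = 20
Free float = ES(successor) - EF(current) = 20 - 20 = 0

0


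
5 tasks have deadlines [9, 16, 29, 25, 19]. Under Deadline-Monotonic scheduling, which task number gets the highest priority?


Sort tasks by relative deadline (ascending):
  Task 1: deadline = 9
  Task 2: deadline = 16
  Task 5: deadline = 19
  Task 4: deadline = 25
  Task 3: deadline = 29
Priority order (highest first): [1, 2, 5, 4, 3]
Highest priority task = 1

1


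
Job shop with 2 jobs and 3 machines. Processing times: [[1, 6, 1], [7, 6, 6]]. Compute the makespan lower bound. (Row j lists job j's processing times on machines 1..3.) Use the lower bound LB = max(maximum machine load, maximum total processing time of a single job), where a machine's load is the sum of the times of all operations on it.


Machine loads:
  Machine 1: 1 + 7 = 8
  Machine 2: 6 + 6 = 12
  Machine 3: 1 + 6 = 7
Max machine load = 12
Job totals:
  Job 1: 8
  Job 2: 19
Max job total = 19
Lower bound = max(12, 19) = 19

19


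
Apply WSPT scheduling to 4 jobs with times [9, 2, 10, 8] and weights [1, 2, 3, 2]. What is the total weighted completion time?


Compute p/w ratios and sort ascending (WSPT): [(2, 2), (10, 3), (8, 2), (9, 1)]
Compute weighted completion times:
  Job (p=2,w=2): C=2, w*C=2*2=4
  Job (p=10,w=3): C=12, w*C=3*12=36
  Job (p=8,w=2): C=20, w*C=2*20=40
  Job (p=9,w=1): C=29, w*C=1*29=29
Total weighted completion time = 109

109


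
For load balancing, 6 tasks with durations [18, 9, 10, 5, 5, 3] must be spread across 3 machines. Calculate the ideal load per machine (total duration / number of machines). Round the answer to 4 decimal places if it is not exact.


Total processing time = 18 + 9 + 10 + 5 + 5 + 3 = 50
Number of machines = 3
Ideal balanced load = 50 / 3 = 16.6667

16.6667


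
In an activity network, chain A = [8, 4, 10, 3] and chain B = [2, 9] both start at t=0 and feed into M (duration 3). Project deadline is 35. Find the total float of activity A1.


Forward pass: ES(A1) = sum of predecessors on chain A = 0
EF = ES + duration = 0 + 8 = 8
Backward pass: LF(M) = deadline = 35; LS(M) = 35 - 3 = 32
LF(A1) = LS(M) - sum(successors on chain A) = 32 - 17 = 15
LS = LF - duration = 15 - 8 = 7
Total float = LS - ES = 7 - 0 = 7

7


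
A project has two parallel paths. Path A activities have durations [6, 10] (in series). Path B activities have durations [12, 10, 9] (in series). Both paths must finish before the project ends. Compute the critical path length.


Path A total = 6 + 10 = 16
Path B total = 12 + 10 + 9 = 31
Critical path = longest path = max(16, 31) = 31

31


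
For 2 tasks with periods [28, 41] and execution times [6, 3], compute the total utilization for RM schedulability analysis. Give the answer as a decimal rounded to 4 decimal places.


Compute individual utilizations (exact fractions):
  Task 1: C/T = 6/28 = 3/14 (approx. 0.2143)
  Task 2: C/T = 3/41 (approx. 0.0732)
Total utilization U = 3/14 + 3/41 = 165/574
Rounded to 4 decimal places: U = 0.2875
RM (Liu & Layland) bound for 2 tasks = 0.828427; compare with U = 165/574 (approx. 0.287456)
U <= bound, so schedulable by RM sufficient condition.

0.2875


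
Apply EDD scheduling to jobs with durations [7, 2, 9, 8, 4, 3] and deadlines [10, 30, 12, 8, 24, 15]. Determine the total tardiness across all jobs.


Sort by due date (EDD order): [(8, 8), (7, 10), (9, 12), (3, 15), (4, 24), (2, 30)]
Compute completion times and tardiness:
  Job 1: p=8, d=8, C=8, tardiness=max(0,8-8)=0
  Job 2: p=7, d=10, C=15, tardiness=max(0,15-10)=5
  Job 3: p=9, d=12, C=24, tardiness=max(0,24-12)=12
  Job 4: p=3, d=15, C=27, tardiness=max(0,27-15)=12
  Job 5: p=4, d=24, C=31, tardiness=max(0,31-24)=7
  Job 6: p=2, d=30, C=33, tardiness=max(0,33-30)=3
Total tardiness = 39

39


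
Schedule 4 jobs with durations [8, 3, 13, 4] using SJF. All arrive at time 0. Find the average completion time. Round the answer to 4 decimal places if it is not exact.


SJF order (ascending): [3, 4, 8, 13]
Completion times:
  Job 1: burst=3, C=3
  Job 2: burst=4, C=7
  Job 3: burst=8, C=15
  Job 4: burst=13, C=28
Average completion = 53/4 = 13.25

13.25


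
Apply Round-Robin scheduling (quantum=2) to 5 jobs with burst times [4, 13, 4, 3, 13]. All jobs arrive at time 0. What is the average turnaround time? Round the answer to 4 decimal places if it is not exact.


Time quantum = 2
Execution trace:
  J1 runs 2 units, time = 2
  J2 runs 2 units, time = 4
  J3 runs 2 units, time = 6
  J4 runs 2 units, time = 8
  J5 runs 2 units, time = 10
  J1 runs 2 units, time = 12
  J2 runs 2 units, time = 14
  J3 runs 2 units, time = 16
  J4 runs 1 units, time = 17
  J5 runs 2 units, time = 19
  J2 runs 2 units, time = 21
  J5 runs 2 units, time = 23
  J2 runs 2 units, time = 25
  J5 runs 2 units, time = 27
  J2 runs 2 units, time = 29
  J5 runs 2 units, time = 31
  J2 runs 2 units, time = 33
  J5 runs 2 units, time = 35
  J2 runs 1 units, time = 36
  J5 runs 1 units, time = 37
Finish times: [12, 36, 16, 17, 37]
Average turnaround = 118/5 = 23.6

23.6


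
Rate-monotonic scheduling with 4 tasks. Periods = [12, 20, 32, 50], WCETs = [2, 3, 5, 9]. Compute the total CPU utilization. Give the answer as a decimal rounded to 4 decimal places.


Compute individual utilizations (exact fractions):
  Task 1: C/T = 2/12 = 1/6 (approx. 0.1667)
  Task 2: C/T = 3/20 (approx. 0.15)
  Task 3: C/T = 5/32 (approx. 0.1563)
  Task 4: C/T = 9/50 (approx. 0.18)
Total utilization U = 1/6 + 3/20 + 5/32 + 9/50 = 1567/2400
Rounded to 4 decimal places: U = 0.6529
RM (Liu & Layland) bound for 4 tasks = 0.756828; compare with U = 1567/2400 (approx. 0.652917)
U <= bound, so schedulable by RM sufficient condition.

0.6529


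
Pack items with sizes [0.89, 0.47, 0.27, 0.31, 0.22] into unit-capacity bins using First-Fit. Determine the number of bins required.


Place items sequentially using First-Fit:
  Item 0.89 -> new Bin 1
  Item 0.47 -> new Bin 2
  Item 0.27 -> Bin 2 (now 0.74)
  Item 0.31 -> new Bin 3
  Item 0.22 -> Bin 2 (now 0.96)
Total bins used = 3

3


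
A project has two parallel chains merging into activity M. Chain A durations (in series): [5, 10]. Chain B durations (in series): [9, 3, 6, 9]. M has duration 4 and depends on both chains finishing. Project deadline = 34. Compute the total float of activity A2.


Forward pass: ES(A2) = sum of predecessors on chain A = 5
EF = ES + duration = 5 + 10 = 15
Backward pass: LF(M) = deadline = 34; LS(M) = 34 - 4 = 30
LF(A2) = LS(M) - sum(successors on chain A) = 30 - 0 = 30
LS = LF - duration = 30 - 10 = 20
Total float = LS - ES = 20 - 5 = 15

15


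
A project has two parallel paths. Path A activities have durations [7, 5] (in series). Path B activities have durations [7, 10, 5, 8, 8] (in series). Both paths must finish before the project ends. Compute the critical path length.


Path A total = 7 + 5 = 12
Path B total = 7 + 10 + 5 + 8 + 8 = 38
Critical path = longest path = max(12, 38) = 38

38


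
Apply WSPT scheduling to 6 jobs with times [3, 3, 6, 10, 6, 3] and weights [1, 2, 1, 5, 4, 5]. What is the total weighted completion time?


Compute p/w ratios and sort ascending (WSPT): [(3, 5), (3, 2), (6, 4), (10, 5), (3, 1), (6, 1)]
Compute weighted completion times:
  Job (p=3,w=5): C=3, w*C=5*3=15
  Job (p=3,w=2): C=6, w*C=2*6=12
  Job (p=6,w=4): C=12, w*C=4*12=48
  Job (p=10,w=5): C=22, w*C=5*22=110
  Job (p=3,w=1): C=25, w*C=1*25=25
  Job (p=6,w=1): C=31, w*C=1*31=31
Total weighted completion time = 241

241


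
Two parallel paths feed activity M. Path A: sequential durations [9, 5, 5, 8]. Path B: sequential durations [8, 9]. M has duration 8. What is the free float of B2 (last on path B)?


ES(B2) = sum of predecessors on chain B = 8
EF(B2) = ES + duration = 8 + 9 = 17
Successor of B2 is M. ES(M) = max(sum(A), sum(B)) = max(27, 17) = 27
Free float = ES(successor) - EF(current) = 27 - 17 = 10

10


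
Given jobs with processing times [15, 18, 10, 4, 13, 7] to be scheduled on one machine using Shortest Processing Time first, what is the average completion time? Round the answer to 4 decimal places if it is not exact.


Sort jobs by processing time (SPT order): [4, 7, 10, 13, 15, 18]
Compute completion times sequentially:
  Job 1: processing = 4, completes at 4
  Job 2: processing = 7, completes at 11
  Job 3: processing = 10, completes at 21
  Job 4: processing = 13, completes at 34
  Job 5: processing = 15, completes at 49
  Job 6: processing = 18, completes at 67
Sum of completion times = 186
Average completion time = 186/6 = 31.0

31.0


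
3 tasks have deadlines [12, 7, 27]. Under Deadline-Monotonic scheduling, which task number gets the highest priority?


Sort tasks by relative deadline (ascending):
  Task 2: deadline = 7
  Task 1: deadline = 12
  Task 3: deadline = 27
Priority order (highest first): [2, 1, 3]
Highest priority task = 2

2


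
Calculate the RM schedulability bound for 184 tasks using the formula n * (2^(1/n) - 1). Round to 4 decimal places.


Compute 2^(1/184) = 1.0037742087
Subtract 1: 1.0037742087 - 1 = 0.0037742087
Multiply by n: 184 * 0.0037742087 = 0.6944544008
Round to 4 dp: 0.6945

0.6945


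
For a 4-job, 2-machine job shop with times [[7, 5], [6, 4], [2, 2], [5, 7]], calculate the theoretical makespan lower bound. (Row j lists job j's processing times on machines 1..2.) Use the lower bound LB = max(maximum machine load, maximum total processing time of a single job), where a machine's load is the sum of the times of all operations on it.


Machine loads:
  Machine 1: 7 + 6 + 2 + 5 = 20
  Machine 2: 5 + 4 + 2 + 7 = 18
Max machine load = 20
Job totals:
  Job 1: 12
  Job 2: 10
  Job 3: 4
  Job 4: 12
Max job total = 12
Lower bound = max(20, 12) = 20

20


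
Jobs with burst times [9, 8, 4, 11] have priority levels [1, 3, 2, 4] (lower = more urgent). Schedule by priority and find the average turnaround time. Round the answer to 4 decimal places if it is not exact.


Sort by priority (ascending = highest first):
Order: [(1, 9), (2, 4), (3, 8), (4, 11)]
Completion times:
  Priority 1, burst=9, C=9
  Priority 2, burst=4, C=13
  Priority 3, burst=8, C=21
  Priority 4, burst=11, C=32
Average turnaround = 75/4 = 18.75

18.75


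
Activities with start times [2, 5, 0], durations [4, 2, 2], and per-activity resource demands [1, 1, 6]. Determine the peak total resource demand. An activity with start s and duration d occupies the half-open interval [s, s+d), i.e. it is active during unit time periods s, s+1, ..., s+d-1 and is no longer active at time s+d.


Each activity i is active on [start_i, start_i + duration_i).
Compute total resource usage per time slot:
  t=0: active resources = [6], total = 6
  t=1: active resources = [6], total = 6
  t=2: active resources = [1], total = 1
  t=3: active resources = [1], total = 1
  t=4: active resources = [1], total = 1
  t=5: active resources = [1, 1], total = 2
  t=6: active resources = [1], total = 1
Peak resource demand = 6

6


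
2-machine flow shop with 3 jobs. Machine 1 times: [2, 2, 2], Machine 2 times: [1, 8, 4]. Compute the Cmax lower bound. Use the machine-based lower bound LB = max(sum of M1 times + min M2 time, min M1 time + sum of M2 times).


LB1 = sum(M1 times) + min(M2 times) = 6 + 1 = 7
LB2 = min(M1 times) + sum(M2 times) = 2 + 13 = 15
Lower bound = max(LB1, LB2) = max(7, 15) = 15

15


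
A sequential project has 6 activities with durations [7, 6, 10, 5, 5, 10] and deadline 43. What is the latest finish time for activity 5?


LF(activity 5) = deadline - sum of successor durations
Successors: activities 6 through 6 with durations [10]
Sum of successor durations = 10
LF = 43 - 10 = 33

33


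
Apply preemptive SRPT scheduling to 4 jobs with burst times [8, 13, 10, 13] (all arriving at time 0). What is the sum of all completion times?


Since all jobs arrive at t=0, SRPT equals SPT ordering.
SPT order: [8, 10, 13, 13]
Completion times:
  Job 1: p=8, C=8
  Job 2: p=10, C=18
  Job 3: p=13, C=31
  Job 4: p=13, C=44
Total completion time = 8 + 18 + 31 + 44 = 101

101


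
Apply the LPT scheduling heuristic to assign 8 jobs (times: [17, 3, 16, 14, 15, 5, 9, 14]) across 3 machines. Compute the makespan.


Sort jobs in decreasing order (LPT): [17, 16, 15, 14, 14, 9, 5, 3]
Assign each job to the least loaded machine:
  Machine 1: jobs [17, 9, 5], load = 31
  Machine 2: jobs [16, 14], load = 30
  Machine 3: jobs [15, 14, 3], load = 32
Makespan = max load = 32

32


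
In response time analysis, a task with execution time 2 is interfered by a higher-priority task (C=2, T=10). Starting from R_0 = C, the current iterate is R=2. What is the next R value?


R_next = C + ceil(R_prev / T_hp) * C_hp
ceil(2 / 10) = ceil(0.2) = 1
Interference = 1 * 2 = 2
R_next = 2 + 2 = 4

4


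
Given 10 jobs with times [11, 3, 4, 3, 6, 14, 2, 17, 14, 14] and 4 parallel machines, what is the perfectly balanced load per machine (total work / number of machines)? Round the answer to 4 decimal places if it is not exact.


Total processing time = 11 + 3 + 4 + 3 + 6 + 14 + 2 + 17 + 14 + 14 = 88
Number of machines = 4
Ideal balanced load = 88 / 4 = 22.0

22.0


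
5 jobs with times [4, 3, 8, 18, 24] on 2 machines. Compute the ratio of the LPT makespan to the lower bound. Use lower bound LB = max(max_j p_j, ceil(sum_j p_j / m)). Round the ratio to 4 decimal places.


LPT order: [24, 18, 8, 4, 3]
Machine loads after assignment: [28, 29]
LPT makespan = 29
Lower bound = max(max_job, ceil(total/2)) = max(24, 29) = 29
Ratio = 29 / 29 = 1.0

1.0


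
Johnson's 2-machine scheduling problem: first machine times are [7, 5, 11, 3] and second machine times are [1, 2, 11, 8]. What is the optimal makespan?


Apply Johnson's rule:
  Group 1 (a <= b): [(4, 3, 8), (3, 11, 11)]
  Group 2 (a > b): [(2, 5, 2), (1, 7, 1)]
Optimal job order: [4, 3, 2, 1]
Schedule:
  Job 4: M1 done at 3, M2 done at 11
  Job 3: M1 done at 14, M2 done at 25
  Job 2: M1 done at 19, M2 done at 27
  Job 1: M1 done at 26, M2 done at 28
Makespan = 28

28


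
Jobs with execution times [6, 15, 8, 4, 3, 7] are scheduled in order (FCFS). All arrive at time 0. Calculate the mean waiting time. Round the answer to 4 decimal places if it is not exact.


FCFS order (as given): [6, 15, 8, 4, 3, 7]
Waiting times:
  Job 1: wait = 0
  Job 2: wait = 6
  Job 3: wait = 21
  Job 4: wait = 29
  Job 5: wait = 33
  Job 6: wait = 36
Sum of waiting times = 125
Average waiting time = 125/6 = 20.8333

20.8333


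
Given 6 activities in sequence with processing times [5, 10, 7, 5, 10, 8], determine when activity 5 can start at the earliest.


Activity 5 starts after activities 1 through 4 complete.
Predecessor durations: [5, 10, 7, 5]
ES = 5 + 10 + 7 + 5 = 27

27


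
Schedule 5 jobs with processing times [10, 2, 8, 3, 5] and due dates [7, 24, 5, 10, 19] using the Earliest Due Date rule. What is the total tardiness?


Sort by due date (EDD order): [(8, 5), (10, 7), (3, 10), (5, 19), (2, 24)]
Compute completion times and tardiness:
  Job 1: p=8, d=5, C=8, tardiness=max(0,8-5)=3
  Job 2: p=10, d=7, C=18, tardiness=max(0,18-7)=11
  Job 3: p=3, d=10, C=21, tardiness=max(0,21-10)=11
  Job 4: p=5, d=19, C=26, tardiness=max(0,26-19)=7
  Job 5: p=2, d=24, C=28, tardiness=max(0,28-24)=4
Total tardiness = 36

36


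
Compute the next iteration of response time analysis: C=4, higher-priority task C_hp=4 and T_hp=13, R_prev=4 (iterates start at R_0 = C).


R_next = C + ceil(R_prev / T_hp) * C_hp
ceil(4 / 13) = ceil(0.3077) = 1
Interference = 1 * 4 = 4
R_next = 4 + 4 = 8

8


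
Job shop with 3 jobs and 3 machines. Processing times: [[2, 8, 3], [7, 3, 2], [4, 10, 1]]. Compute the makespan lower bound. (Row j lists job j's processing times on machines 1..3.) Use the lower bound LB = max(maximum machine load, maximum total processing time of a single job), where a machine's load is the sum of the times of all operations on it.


Machine loads:
  Machine 1: 2 + 7 + 4 = 13
  Machine 2: 8 + 3 + 10 = 21
  Machine 3: 3 + 2 + 1 = 6
Max machine load = 21
Job totals:
  Job 1: 13
  Job 2: 12
  Job 3: 15
Max job total = 15
Lower bound = max(21, 15) = 21

21


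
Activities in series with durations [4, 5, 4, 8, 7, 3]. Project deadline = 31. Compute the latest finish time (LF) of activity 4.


LF(activity 4) = deadline - sum of successor durations
Successors: activities 5 through 6 with durations [7, 3]
Sum of successor durations = 10
LF = 31 - 10 = 21

21


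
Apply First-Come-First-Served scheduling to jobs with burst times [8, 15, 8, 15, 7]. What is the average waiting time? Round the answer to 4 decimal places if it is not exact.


FCFS order (as given): [8, 15, 8, 15, 7]
Waiting times:
  Job 1: wait = 0
  Job 2: wait = 8
  Job 3: wait = 23
  Job 4: wait = 31
  Job 5: wait = 46
Sum of waiting times = 108
Average waiting time = 108/5 = 21.6

21.6


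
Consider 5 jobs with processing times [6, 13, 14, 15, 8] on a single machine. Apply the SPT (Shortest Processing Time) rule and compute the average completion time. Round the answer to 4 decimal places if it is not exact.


Sort jobs by processing time (SPT order): [6, 8, 13, 14, 15]
Compute completion times sequentially:
  Job 1: processing = 6, completes at 6
  Job 2: processing = 8, completes at 14
  Job 3: processing = 13, completes at 27
  Job 4: processing = 14, completes at 41
  Job 5: processing = 15, completes at 56
Sum of completion times = 144
Average completion time = 144/5 = 28.8

28.8


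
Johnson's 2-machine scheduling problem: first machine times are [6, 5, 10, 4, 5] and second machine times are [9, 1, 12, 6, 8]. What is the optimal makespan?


Apply Johnson's rule:
  Group 1 (a <= b): [(4, 4, 6), (5, 5, 8), (1, 6, 9), (3, 10, 12)]
  Group 2 (a > b): [(2, 5, 1)]
Optimal job order: [4, 5, 1, 3, 2]
Schedule:
  Job 4: M1 done at 4, M2 done at 10
  Job 5: M1 done at 9, M2 done at 18
  Job 1: M1 done at 15, M2 done at 27
  Job 3: M1 done at 25, M2 done at 39
  Job 2: M1 done at 30, M2 done at 40
Makespan = 40

40


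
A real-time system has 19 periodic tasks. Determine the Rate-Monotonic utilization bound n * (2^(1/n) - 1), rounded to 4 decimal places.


Compute 2^(1/19) = 1.0371550444
Subtract 1: 1.0371550444 - 1 = 0.0371550444
Multiply by n: 19 * 0.0371550444 = 0.7059458436
Round to 4 dp: 0.7059

0.7059


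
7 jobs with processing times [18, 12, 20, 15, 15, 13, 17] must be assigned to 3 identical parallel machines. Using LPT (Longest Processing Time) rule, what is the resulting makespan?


Sort jobs in decreasing order (LPT): [20, 18, 17, 15, 15, 13, 12]
Assign each job to the least loaded machine:
  Machine 1: jobs [20, 13], load = 33
  Machine 2: jobs [18, 15], load = 33
  Machine 3: jobs [17, 15, 12], load = 44
Makespan = max load = 44

44


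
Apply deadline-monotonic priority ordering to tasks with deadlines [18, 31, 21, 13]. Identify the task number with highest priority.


Sort tasks by relative deadline (ascending):
  Task 4: deadline = 13
  Task 1: deadline = 18
  Task 3: deadline = 21
  Task 2: deadline = 31
Priority order (highest first): [4, 1, 3, 2]
Highest priority task = 4

4


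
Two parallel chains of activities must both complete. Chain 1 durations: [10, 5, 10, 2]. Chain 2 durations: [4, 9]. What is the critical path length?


Path A total = 10 + 5 + 10 + 2 = 27
Path B total = 4 + 9 = 13
Critical path = longest path = max(27, 13) = 27

27


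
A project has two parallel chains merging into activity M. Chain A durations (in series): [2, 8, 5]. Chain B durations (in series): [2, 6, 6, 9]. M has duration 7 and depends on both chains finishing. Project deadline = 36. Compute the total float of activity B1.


Forward pass: ES(B1) = sum of predecessors on chain B = 0
EF = ES + duration = 0 + 2 = 2
Backward pass: LF(M) = deadline = 36; LS(M) = 36 - 7 = 29
LF(B1) = LS(M) - sum(successors on chain B) = 29 - 21 = 8
LS = LF - duration = 8 - 2 = 6
Total float = LS - ES = 6 - 0 = 6

6


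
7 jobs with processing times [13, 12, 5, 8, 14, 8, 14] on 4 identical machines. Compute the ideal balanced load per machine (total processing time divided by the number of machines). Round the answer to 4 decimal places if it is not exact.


Total processing time = 13 + 12 + 5 + 8 + 14 + 8 + 14 = 74
Number of machines = 4
Ideal balanced load = 74 / 4 = 18.5

18.5


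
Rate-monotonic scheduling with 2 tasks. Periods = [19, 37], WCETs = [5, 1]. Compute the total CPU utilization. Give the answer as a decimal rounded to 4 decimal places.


Compute individual utilizations (exact fractions):
  Task 1: C/T = 5/19 (approx. 0.2632)
  Task 2: C/T = 1/37 (approx. 0.027)
Total utilization U = 5/19 + 1/37 = 204/703
Rounded to 4 decimal places: U = 0.2902
RM (Liu & Layland) bound for 2 tasks = 0.828427; compare with U = 204/703 (approx. 0.290185)
U <= bound, so schedulable by RM sufficient condition.

0.2902


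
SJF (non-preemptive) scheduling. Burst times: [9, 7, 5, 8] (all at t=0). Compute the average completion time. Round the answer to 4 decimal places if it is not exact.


SJF order (ascending): [5, 7, 8, 9]
Completion times:
  Job 1: burst=5, C=5
  Job 2: burst=7, C=12
  Job 3: burst=8, C=20
  Job 4: burst=9, C=29
Average completion = 66/4 = 16.5

16.5


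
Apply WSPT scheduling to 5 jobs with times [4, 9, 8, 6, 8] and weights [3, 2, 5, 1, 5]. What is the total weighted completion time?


Compute p/w ratios and sort ascending (WSPT): [(4, 3), (8, 5), (8, 5), (9, 2), (6, 1)]
Compute weighted completion times:
  Job (p=4,w=3): C=4, w*C=3*4=12
  Job (p=8,w=5): C=12, w*C=5*12=60
  Job (p=8,w=5): C=20, w*C=5*20=100
  Job (p=9,w=2): C=29, w*C=2*29=58
  Job (p=6,w=1): C=35, w*C=1*35=35
Total weighted completion time = 265

265


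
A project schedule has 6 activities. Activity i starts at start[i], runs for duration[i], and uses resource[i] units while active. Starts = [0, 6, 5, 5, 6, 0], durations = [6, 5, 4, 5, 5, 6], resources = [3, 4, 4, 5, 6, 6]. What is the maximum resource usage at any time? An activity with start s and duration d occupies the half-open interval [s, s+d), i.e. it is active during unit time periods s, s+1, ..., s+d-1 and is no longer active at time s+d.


Each activity i is active on [start_i, start_i + duration_i).
Compute total resource usage per time slot:
  t=0: active resources = [3, 6], total = 9
  t=1: active resources = [3, 6], total = 9
  t=2: active resources = [3, 6], total = 9
  t=3: active resources = [3, 6], total = 9
  t=4: active resources = [3, 6], total = 9
  t=5: active resources = [3, 4, 5, 6], total = 18
  t=6: active resources = [4, 4, 5, 6], total = 19
  t=7: active resources = [4, 4, 5, 6], total = 19
  t=8: active resources = [4, 4, 5, 6], total = 19
  t=9: active resources = [4, 5, 6], total = 15
  t=10: active resources = [4, 6], total = 10
Peak resource demand = 19

19


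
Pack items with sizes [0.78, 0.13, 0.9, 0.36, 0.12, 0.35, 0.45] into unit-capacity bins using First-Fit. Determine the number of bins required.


Place items sequentially using First-Fit:
  Item 0.78 -> new Bin 1
  Item 0.13 -> Bin 1 (now 0.91)
  Item 0.9 -> new Bin 2
  Item 0.36 -> new Bin 3
  Item 0.12 -> Bin 3 (now 0.48)
  Item 0.35 -> Bin 3 (now 0.83)
  Item 0.45 -> new Bin 4
Total bins used = 4

4


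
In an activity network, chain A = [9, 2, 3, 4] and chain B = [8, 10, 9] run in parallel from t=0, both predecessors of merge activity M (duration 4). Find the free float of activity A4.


ES(A4) = sum of predecessors on chain A = 14
EF(A4) = ES + duration = 14 + 4 = 18
Successor of A4 is M. ES(M) = max(sum(A), sum(B)) = max(18, 27) = 27
Free float = ES(successor) - EF(current) = 27 - 18 = 9

9


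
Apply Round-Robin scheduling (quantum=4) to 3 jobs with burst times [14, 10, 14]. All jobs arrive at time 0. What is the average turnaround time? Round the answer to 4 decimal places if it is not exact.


Time quantum = 4
Execution trace:
  J1 runs 4 units, time = 4
  J2 runs 4 units, time = 8
  J3 runs 4 units, time = 12
  J1 runs 4 units, time = 16
  J2 runs 4 units, time = 20
  J3 runs 4 units, time = 24
  J1 runs 4 units, time = 28
  J2 runs 2 units, time = 30
  J3 runs 4 units, time = 34
  J1 runs 2 units, time = 36
  J3 runs 2 units, time = 38
Finish times: [36, 30, 38]
Average turnaround = 104/3 = 34.6667

34.6667


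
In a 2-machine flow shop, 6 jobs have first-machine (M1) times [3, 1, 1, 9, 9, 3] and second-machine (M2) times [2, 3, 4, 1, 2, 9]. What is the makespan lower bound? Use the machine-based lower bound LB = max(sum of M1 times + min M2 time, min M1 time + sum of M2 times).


LB1 = sum(M1 times) + min(M2 times) = 26 + 1 = 27
LB2 = min(M1 times) + sum(M2 times) = 1 + 21 = 22
Lower bound = max(LB1, LB2) = max(27, 22) = 27

27


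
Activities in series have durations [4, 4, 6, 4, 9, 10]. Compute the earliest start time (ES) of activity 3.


Activity 3 starts after activities 1 through 2 complete.
Predecessor durations: [4, 4]
ES = 4 + 4 = 8

8


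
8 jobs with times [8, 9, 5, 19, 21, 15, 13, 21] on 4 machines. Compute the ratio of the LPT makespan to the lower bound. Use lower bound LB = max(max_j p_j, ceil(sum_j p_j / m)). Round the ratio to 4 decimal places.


LPT order: [21, 21, 19, 15, 13, 9, 8, 5]
Machine loads after assignment: [29, 26, 28, 28]
LPT makespan = 29
Lower bound = max(max_job, ceil(total/4)) = max(21, 28) = 28
Ratio = 29 / 28 = 1.0357

1.0357


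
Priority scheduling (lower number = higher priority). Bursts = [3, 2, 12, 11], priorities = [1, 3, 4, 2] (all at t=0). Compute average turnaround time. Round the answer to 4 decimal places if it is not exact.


Sort by priority (ascending = highest first):
Order: [(1, 3), (2, 11), (3, 2), (4, 12)]
Completion times:
  Priority 1, burst=3, C=3
  Priority 2, burst=11, C=14
  Priority 3, burst=2, C=16
  Priority 4, burst=12, C=28
Average turnaround = 61/4 = 15.25

15.25


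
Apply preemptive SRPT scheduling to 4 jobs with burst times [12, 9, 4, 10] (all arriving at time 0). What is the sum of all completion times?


Since all jobs arrive at t=0, SRPT equals SPT ordering.
SPT order: [4, 9, 10, 12]
Completion times:
  Job 1: p=4, C=4
  Job 2: p=9, C=13
  Job 3: p=10, C=23
  Job 4: p=12, C=35
Total completion time = 4 + 13 + 23 + 35 = 75

75


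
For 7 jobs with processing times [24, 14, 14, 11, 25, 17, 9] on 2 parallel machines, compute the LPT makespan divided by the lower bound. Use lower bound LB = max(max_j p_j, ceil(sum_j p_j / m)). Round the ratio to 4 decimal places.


LPT order: [25, 24, 17, 14, 14, 11, 9]
Machine loads after assignment: [53, 61]
LPT makespan = 61
Lower bound = max(max_job, ceil(total/2)) = max(25, 57) = 57
Ratio = 61 / 57 = 1.0702

1.0702


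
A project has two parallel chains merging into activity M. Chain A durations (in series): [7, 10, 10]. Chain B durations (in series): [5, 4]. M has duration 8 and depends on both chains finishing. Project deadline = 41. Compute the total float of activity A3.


Forward pass: ES(A3) = sum of predecessors on chain A = 17
EF = ES + duration = 17 + 10 = 27
Backward pass: LF(M) = deadline = 41; LS(M) = 41 - 8 = 33
LF(A3) = LS(M) - sum(successors on chain A) = 33 - 0 = 33
LS = LF - duration = 33 - 10 = 23
Total float = LS - ES = 23 - 17 = 6

6


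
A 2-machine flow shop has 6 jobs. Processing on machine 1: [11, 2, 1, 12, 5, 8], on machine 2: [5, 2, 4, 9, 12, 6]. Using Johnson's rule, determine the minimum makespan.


Apply Johnson's rule:
  Group 1 (a <= b): [(3, 1, 4), (2, 2, 2), (5, 5, 12)]
  Group 2 (a > b): [(4, 12, 9), (6, 8, 6), (1, 11, 5)]
Optimal job order: [3, 2, 5, 4, 6, 1]
Schedule:
  Job 3: M1 done at 1, M2 done at 5
  Job 2: M1 done at 3, M2 done at 7
  Job 5: M1 done at 8, M2 done at 20
  Job 4: M1 done at 20, M2 done at 29
  Job 6: M1 done at 28, M2 done at 35
  Job 1: M1 done at 39, M2 done at 44
Makespan = 44

44


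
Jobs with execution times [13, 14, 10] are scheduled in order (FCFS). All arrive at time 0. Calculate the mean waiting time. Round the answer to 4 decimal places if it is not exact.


FCFS order (as given): [13, 14, 10]
Waiting times:
  Job 1: wait = 0
  Job 2: wait = 13
  Job 3: wait = 27
Sum of waiting times = 40
Average waiting time = 40/3 = 13.3333

13.3333


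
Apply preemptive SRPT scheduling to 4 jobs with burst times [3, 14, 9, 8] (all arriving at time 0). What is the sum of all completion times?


Since all jobs arrive at t=0, SRPT equals SPT ordering.
SPT order: [3, 8, 9, 14]
Completion times:
  Job 1: p=3, C=3
  Job 2: p=8, C=11
  Job 3: p=9, C=20
  Job 4: p=14, C=34
Total completion time = 3 + 11 + 20 + 34 = 68

68


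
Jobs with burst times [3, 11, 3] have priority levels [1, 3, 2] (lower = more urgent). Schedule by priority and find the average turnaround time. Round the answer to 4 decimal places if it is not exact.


Sort by priority (ascending = highest first):
Order: [(1, 3), (2, 3), (3, 11)]
Completion times:
  Priority 1, burst=3, C=3
  Priority 2, burst=3, C=6
  Priority 3, burst=11, C=17
Average turnaround = 26/3 = 8.6667

8.6667


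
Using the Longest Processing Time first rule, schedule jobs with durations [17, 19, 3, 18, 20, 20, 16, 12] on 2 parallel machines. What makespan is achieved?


Sort jobs in decreasing order (LPT): [20, 20, 19, 18, 17, 16, 12, 3]
Assign each job to the least loaded machine:
  Machine 1: jobs [20, 19, 16, 12], load = 67
  Machine 2: jobs [20, 18, 17, 3], load = 58
Makespan = max load = 67

67


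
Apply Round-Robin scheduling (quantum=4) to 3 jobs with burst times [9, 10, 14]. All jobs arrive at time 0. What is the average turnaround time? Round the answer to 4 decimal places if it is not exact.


Time quantum = 4
Execution trace:
  J1 runs 4 units, time = 4
  J2 runs 4 units, time = 8
  J3 runs 4 units, time = 12
  J1 runs 4 units, time = 16
  J2 runs 4 units, time = 20
  J3 runs 4 units, time = 24
  J1 runs 1 units, time = 25
  J2 runs 2 units, time = 27
  J3 runs 4 units, time = 31
  J3 runs 2 units, time = 33
Finish times: [25, 27, 33]
Average turnaround = 85/3 = 28.3333

28.3333


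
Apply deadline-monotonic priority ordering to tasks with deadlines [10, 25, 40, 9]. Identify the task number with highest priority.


Sort tasks by relative deadline (ascending):
  Task 4: deadline = 9
  Task 1: deadline = 10
  Task 2: deadline = 25
  Task 3: deadline = 40
Priority order (highest first): [4, 1, 2, 3]
Highest priority task = 4

4


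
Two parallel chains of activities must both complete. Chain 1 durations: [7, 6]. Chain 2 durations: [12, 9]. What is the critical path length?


Path A total = 7 + 6 = 13
Path B total = 12 + 9 = 21
Critical path = longest path = max(13, 21) = 21

21


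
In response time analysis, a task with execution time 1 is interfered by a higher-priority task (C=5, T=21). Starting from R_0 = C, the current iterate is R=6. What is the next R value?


R_next = C + ceil(R_prev / T_hp) * C_hp
ceil(6 / 21) = ceil(0.2857) = 1
Interference = 1 * 5 = 5
R_next = 1 + 5 = 6
R_next = R_prev, so the iteration has converged (response time = 6).

6


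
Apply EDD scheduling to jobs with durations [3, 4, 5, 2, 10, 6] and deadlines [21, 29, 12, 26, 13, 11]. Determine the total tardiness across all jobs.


Sort by due date (EDD order): [(6, 11), (5, 12), (10, 13), (3, 21), (2, 26), (4, 29)]
Compute completion times and tardiness:
  Job 1: p=6, d=11, C=6, tardiness=max(0,6-11)=0
  Job 2: p=5, d=12, C=11, tardiness=max(0,11-12)=0
  Job 3: p=10, d=13, C=21, tardiness=max(0,21-13)=8
  Job 4: p=3, d=21, C=24, tardiness=max(0,24-21)=3
  Job 5: p=2, d=26, C=26, tardiness=max(0,26-26)=0
  Job 6: p=4, d=29, C=30, tardiness=max(0,30-29)=1
Total tardiness = 12

12


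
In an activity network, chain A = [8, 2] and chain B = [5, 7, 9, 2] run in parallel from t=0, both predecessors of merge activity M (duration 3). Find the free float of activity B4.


ES(B4) = sum of predecessors on chain B = 21
EF(B4) = ES + duration = 21 + 2 = 23
Successor of B4 is M. ES(M) = max(sum(A), sum(B)) = max(10, 23) = 23
Free float = ES(successor) - EF(current) = 23 - 23 = 0

0


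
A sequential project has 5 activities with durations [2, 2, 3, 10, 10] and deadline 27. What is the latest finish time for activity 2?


LF(activity 2) = deadline - sum of successor durations
Successors: activities 3 through 5 with durations [3, 10, 10]
Sum of successor durations = 23
LF = 27 - 23 = 4

4


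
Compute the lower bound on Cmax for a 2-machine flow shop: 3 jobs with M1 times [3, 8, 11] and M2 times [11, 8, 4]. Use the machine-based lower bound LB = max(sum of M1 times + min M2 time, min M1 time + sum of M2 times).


LB1 = sum(M1 times) + min(M2 times) = 22 + 4 = 26
LB2 = min(M1 times) + sum(M2 times) = 3 + 23 = 26
Lower bound = max(LB1, LB2) = max(26, 26) = 26

26


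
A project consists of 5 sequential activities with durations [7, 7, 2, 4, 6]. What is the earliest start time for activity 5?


Activity 5 starts after activities 1 through 4 complete.
Predecessor durations: [7, 7, 2, 4]
ES = 7 + 7 + 2 + 4 = 20

20


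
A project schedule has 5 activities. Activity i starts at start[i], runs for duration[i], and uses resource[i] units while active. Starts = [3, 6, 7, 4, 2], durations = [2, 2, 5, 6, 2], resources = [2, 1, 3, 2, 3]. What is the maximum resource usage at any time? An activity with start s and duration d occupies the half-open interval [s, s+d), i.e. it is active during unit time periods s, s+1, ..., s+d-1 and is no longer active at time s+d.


Each activity i is active on [start_i, start_i + duration_i).
Compute total resource usage per time slot:
  t=0: active resources = [], total = 0
  t=1: active resources = [], total = 0
  t=2: active resources = [3], total = 3
  t=3: active resources = [2, 3], total = 5
  t=4: active resources = [2, 2], total = 4
  t=5: active resources = [2], total = 2
  t=6: active resources = [1, 2], total = 3
  t=7: active resources = [1, 3, 2], total = 6
  t=8: active resources = [3, 2], total = 5
  t=9: active resources = [3, 2], total = 5
  t=10: active resources = [3], total = 3
  t=11: active resources = [3], total = 3
Peak resource demand = 6

6


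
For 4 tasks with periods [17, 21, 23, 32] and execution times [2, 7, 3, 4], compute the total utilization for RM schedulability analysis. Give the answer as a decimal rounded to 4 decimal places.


Compute individual utilizations (exact fractions):
  Task 1: C/T = 2/17 (approx. 0.1176)
  Task 2: C/T = 7/21 = 1/3 (approx. 0.3333)
  Task 3: C/T = 3/23 (approx. 0.1304)
  Task 4: C/T = 4/32 = 1/8 (approx. 0.125)
Total utilization U = 2/17 + 1/3 + 3/23 + 1/8 = 6629/9384
Rounded to 4 decimal places: U = 0.7064
RM (Liu & Layland) bound for 4 tasks = 0.756828; compare with U = 6629/9384 (approx. 0.706415)
U <= bound, so schedulable by RM sufficient condition.

0.7064


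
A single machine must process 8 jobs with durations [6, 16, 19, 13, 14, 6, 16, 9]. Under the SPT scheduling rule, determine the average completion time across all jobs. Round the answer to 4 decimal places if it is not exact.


Sort jobs by processing time (SPT order): [6, 6, 9, 13, 14, 16, 16, 19]
Compute completion times sequentially:
  Job 1: processing = 6, completes at 6
  Job 2: processing = 6, completes at 12
  Job 3: processing = 9, completes at 21
  Job 4: processing = 13, completes at 34
  Job 5: processing = 14, completes at 48
  Job 6: processing = 16, completes at 64
  Job 7: processing = 16, completes at 80
  Job 8: processing = 19, completes at 99
Sum of completion times = 364
Average completion time = 364/8 = 45.5

45.5


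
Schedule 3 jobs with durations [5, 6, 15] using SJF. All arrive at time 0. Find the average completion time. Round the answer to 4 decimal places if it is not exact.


SJF order (ascending): [5, 6, 15]
Completion times:
  Job 1: burst=5, C=5
  Job 2: burst=6, C=11
  Job 3: burst=15, C=26
Average completion = 42/3 = 14.0

14.0


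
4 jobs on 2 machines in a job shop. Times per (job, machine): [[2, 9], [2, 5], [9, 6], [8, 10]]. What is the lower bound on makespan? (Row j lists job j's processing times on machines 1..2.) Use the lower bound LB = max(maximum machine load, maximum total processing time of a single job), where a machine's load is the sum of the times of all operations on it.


Machine loads:
  Machine 1: 2 + 2 + 9 + 8 = 21
  Machine 2: 9 + 5 + 6 + 10 = 30
Max machine load = 30
Job totals:
  Job 1: 11
  Job 2: 7
  Job 3: 15
  Job 4: 18
Max job total = 18
Lower bound = max(30, 18) = 30

30


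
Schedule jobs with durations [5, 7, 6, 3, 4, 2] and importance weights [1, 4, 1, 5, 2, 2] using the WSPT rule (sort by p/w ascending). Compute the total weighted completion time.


Compute p/w ratios and sort ascending (WSPT): [(3, 5), (2, 2), (7, 4), (4, 2), (5, 1), (6, 1)]
Compute weighted completion times:
  Job (p=3,w=5): C=3, w*C=5*3=15
  Job (p=2,w=2): C=5, w*C=2*5=10
  Job (p=7,w=4): C=12, w*C=4*12=48
  Job (p=4,w=2): C=16, w*C=2*16=32
  Job (p=5,w=1): C=21, w*C=1*21=21
  Job (p=6,w=1): C=27, w*C=1*27=27
Total weighted completion time = 153

153


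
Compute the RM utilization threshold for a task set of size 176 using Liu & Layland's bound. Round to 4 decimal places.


Compute 2^(1/176) = 1.0039461017
Subtract 1: 1.0039461017 - 1 = 0.0039461017
Multiply by n: 176 * 0.0039461017 = 0.6945138992
Round to 4 dp: 0.6945

0.6945


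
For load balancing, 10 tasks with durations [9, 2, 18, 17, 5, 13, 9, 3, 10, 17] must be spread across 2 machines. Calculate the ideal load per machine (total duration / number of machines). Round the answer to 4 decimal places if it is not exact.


Total processing time = 9 + 2 + 18 + 17 + 5 + 13 + 9 + 3 + 10 + 17 = 103
Number of machines = 2
Ideal balanced load = 103 / 2 = 51.5

51.5


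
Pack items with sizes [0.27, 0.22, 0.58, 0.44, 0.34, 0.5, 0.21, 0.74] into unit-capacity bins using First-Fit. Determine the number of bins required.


Place items sequentially using First-Fit:
  Item 0.27 -> new Bin 1
  Item 0.22 -> Bin 1 (now 0.49)
  Item 0.58 -> new Bin 2
  Item 0.44 -> Bin 1 (now 0.93)
  Item 0.34 -> Bin 2 (now 0.92)
  Item 0.5 -> new Bin 3
  Item 0.21 -> Bin 3 (now 0.71)
  Item 0.74 -> new Bin 4
Total bins used = 4

4


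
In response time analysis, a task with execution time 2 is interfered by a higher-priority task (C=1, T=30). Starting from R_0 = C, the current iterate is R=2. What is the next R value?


R_next = C + ceil(R_prev / T_hp) * C_hp
ceil(2 / 30) = ceil(0.0667) = 1
Interference = 1 * 1 = 1
R_next = 2 + 1 = 3

3


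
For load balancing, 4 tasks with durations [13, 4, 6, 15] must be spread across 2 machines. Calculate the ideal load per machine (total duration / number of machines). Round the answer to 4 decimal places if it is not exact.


Total processing time = 13 + 4 + 6 + 15 = 38
Number of machines = 2
Ideal balanced load = 38 / 2 = 19.0

19.0
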